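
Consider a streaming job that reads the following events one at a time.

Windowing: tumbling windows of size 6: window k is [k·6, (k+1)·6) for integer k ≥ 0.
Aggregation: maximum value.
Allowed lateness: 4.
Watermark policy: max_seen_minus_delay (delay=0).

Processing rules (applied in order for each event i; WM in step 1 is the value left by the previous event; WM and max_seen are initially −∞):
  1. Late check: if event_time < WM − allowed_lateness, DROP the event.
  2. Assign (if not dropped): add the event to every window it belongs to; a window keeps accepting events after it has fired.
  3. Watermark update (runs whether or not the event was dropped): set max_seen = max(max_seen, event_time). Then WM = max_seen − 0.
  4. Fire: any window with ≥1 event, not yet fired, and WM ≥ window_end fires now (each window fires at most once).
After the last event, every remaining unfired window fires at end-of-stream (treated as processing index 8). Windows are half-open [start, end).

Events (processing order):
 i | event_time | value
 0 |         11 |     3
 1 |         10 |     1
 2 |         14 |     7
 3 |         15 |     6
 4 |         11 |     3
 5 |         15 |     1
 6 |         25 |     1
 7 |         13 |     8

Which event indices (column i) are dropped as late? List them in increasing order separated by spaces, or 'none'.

7

i=0 t=11 v=3: → [6,12); WM=11
i=1 t=10 v=1: → [6,12); WM=11
i=2 t=14 v=7: → [12,18); WM=14; [6,12) fires=3
i=3 t=15 v=6: → [12,18); WM=15
i=4 t=11 v=3: → [6,12); WM=15
i=5 t=15 v=1: → [12,18); WM=15
i=6 t=25 v=1: → [24,30); WM=25; [12,18) fires=7
i=7 t=13 v=8: DROP (t<25-4); WM=25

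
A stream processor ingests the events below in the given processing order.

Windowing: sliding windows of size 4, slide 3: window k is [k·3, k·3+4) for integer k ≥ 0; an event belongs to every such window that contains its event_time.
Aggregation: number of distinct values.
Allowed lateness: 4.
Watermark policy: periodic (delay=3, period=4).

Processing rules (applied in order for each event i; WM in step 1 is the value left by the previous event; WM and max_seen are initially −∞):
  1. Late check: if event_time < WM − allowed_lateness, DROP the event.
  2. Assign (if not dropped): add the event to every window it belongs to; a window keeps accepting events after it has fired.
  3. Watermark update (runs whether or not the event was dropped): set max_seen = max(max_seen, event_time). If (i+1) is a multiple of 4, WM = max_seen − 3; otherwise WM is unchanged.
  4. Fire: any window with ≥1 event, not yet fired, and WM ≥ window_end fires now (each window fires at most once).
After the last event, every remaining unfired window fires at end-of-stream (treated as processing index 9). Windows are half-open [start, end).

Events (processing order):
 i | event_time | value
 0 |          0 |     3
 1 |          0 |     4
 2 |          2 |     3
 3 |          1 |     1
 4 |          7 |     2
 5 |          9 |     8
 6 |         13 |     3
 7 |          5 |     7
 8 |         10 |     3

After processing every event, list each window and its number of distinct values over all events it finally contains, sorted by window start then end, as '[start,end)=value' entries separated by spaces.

i=0 t=0 v=3: → [0,4); WM=−∞
i=1 t=0 v=4: → [0,4); WM=−∞
i=2 t=2 v=3: → [0,4); WM=−∞
i=3 t=1 v=1: → [0,4); WM=-1
i=4 t=7 v=2: → [6,10); WM=-1
i=5 t=9 v=8: → [9,13),[6,10); WM=-1
i=6 t=13 v=3: → [12,16); WM=-1
i=7 t=5 v=7: → [3,7); WM=10; [0,4) fires=3 [3,7) fires=1 [6,10) fires=2
i=8 t=10 v=3: → [9,13); WM=10

[0,4)=3 [3,7)=1 [6,10)=2 [9,13)=2 [12,16)=1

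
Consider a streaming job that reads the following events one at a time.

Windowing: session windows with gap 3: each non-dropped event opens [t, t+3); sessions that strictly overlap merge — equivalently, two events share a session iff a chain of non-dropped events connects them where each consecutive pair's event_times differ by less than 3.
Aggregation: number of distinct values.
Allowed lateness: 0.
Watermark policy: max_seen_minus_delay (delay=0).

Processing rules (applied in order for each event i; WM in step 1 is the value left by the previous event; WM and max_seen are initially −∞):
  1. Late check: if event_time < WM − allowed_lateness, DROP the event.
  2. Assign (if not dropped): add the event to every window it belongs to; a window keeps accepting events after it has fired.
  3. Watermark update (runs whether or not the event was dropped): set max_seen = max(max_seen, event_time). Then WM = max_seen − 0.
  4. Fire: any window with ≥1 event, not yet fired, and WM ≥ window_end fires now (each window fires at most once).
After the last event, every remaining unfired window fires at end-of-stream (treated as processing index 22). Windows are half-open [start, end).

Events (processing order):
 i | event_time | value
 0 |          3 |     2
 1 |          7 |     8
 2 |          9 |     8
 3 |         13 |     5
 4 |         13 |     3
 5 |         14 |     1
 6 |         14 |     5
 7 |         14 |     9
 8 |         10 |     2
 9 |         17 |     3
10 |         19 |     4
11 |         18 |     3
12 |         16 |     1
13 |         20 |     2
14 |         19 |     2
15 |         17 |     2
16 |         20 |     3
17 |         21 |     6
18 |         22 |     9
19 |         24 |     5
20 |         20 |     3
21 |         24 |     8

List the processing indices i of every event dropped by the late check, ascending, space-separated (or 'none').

i=0 t=3 v=2: → [3,6); WM=3
i=1 t=7 v=8: → [7,10); WM=7
i=2 t=9 v=8: → [7,12); WM=9
i=3 t=13 v=5: → [13,16); WM=13
i=4 t=13 v=3: → [13,16); WM=13
i=5 t=14 v=1: → [13,17); WM=14
i=6 t=14 v=5: → [13,17); WM=14
i=7 t=14 v=9: → [13,17); WM=14
i=8 t=10 v=2: DROP (t<14-0); WM=14
i=9 t=17 v=3: → [17,20); WM=17
i=10 t=19 v=4: → [17,22); WM=19
i=11 t=18 v=3: DROP (t<19-0); WM=19
i=12 t=16 v=1: DROP (t<19-0); WM=19
i=13 t=20 v=2: → [17,23); WM=20
i=14 t=19 v=2: DROP (t<20-0); WM=20
i=15 t=17 v=2: DROP (t<20-0); WM=20
i=16 t=20 v=3: → [17,23); WM=20
i=17 t=21 v=6: → [17,24); WM=21
i=18 t=22 v=9: → [17,25); WM=22
i=19 t=24 v=5: → [17,27); WM=24
i=20 t=20 v=3: DROP (t<24-0); WM=24
i=21 t=24 v=8: → [17,27); WM=24

8 11 12 14 15 20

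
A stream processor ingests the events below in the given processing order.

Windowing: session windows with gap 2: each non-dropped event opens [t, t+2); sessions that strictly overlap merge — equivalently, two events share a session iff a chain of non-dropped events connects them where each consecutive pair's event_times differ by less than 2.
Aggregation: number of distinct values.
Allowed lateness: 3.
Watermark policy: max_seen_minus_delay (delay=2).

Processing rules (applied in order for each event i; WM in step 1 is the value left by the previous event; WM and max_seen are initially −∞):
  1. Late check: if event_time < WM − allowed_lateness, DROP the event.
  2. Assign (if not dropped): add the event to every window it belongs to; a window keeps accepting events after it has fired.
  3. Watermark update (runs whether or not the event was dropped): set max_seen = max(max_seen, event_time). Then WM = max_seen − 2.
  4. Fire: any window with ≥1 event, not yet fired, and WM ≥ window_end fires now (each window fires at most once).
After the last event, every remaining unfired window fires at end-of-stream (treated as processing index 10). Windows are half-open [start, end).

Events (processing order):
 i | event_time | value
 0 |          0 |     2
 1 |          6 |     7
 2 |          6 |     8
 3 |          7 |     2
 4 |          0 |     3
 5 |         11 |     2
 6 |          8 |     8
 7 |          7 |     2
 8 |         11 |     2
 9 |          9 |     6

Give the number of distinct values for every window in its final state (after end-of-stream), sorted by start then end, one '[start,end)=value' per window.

[0,2)=1 [6,11)=4 [11,13)=1

i=0 t=0 v=2: → [0,2); WM=-2
i=1 t=6 v=7: → [6,8); WM=4
i=2 t=6 v=8: → [6,8); WM=4
i=3 t=7 v=2: → [6,9); WM=5
i=4 t=0 v=3: DROP (t<5-3); WM=5
i=5 t=11 v=2: → [11,13); WM=9
i=6 t=8 v=8: → [6,10); WM=9
i=7 t=7 v=2: → [6,10); WM=9
i=8 t=11 v=2: → [11,13); WM=9
i=9 t=9 v=6: → [6,11); WM=9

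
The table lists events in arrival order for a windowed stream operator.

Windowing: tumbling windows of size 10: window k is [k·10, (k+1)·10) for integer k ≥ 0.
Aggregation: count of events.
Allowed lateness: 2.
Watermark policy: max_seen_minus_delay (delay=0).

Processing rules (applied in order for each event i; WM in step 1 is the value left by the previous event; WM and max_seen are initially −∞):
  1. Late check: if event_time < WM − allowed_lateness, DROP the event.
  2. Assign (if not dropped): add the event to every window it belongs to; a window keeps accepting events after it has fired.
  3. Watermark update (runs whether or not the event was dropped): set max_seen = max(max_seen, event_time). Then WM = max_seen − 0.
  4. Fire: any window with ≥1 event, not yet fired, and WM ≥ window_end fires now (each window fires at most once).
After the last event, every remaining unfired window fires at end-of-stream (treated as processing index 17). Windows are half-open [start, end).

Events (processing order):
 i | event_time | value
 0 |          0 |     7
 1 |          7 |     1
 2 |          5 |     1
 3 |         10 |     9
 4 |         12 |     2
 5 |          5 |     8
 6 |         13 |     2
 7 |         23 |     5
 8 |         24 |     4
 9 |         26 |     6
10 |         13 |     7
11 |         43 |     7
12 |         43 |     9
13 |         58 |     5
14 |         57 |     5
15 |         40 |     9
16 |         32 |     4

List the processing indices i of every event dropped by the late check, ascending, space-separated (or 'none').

5 10 15 16

i=0 t=0 v=7: → [0,10); WM=0
i=1 t=7 v=1: → [0,10); WM=7
i=2 t=5 v=1: → [0,10); WM=7
i=3 t=10 v=9: → [10,20); WM=10; [0,10) fires=3
i=4 t=12 v=2: → [10,20); WM=12
i=5 t=5 v=8: DROP (t<12-2); WM=12
i=6 t=13 v=2: → [10,20); WM=13
i=7 t=23 v=5: → [20,30); WM=23; [10,20) fires=3
i=8 t=24 v=4: → [20,30); WM=24
i=9 t=26 v=6: → [20,30); WM=26
i=10 t=13 v=7: DROP (t<26-2); WM=26
i=11 t=43 v=7: → [40,50); WM=43; [20,30) fires=3
i=12 t=43 v=9: → [40,50); WM=43
i=13 t=58 v=5: → [50,60); WM=58; [40,50) fires=2
i=14 t=57 v=5: → [50,60); WM=58
i=15 t=40 v=9: DROP (t<58-2); WM=58
i=16 t=32 v=4: DROP (t<58-2); WM=58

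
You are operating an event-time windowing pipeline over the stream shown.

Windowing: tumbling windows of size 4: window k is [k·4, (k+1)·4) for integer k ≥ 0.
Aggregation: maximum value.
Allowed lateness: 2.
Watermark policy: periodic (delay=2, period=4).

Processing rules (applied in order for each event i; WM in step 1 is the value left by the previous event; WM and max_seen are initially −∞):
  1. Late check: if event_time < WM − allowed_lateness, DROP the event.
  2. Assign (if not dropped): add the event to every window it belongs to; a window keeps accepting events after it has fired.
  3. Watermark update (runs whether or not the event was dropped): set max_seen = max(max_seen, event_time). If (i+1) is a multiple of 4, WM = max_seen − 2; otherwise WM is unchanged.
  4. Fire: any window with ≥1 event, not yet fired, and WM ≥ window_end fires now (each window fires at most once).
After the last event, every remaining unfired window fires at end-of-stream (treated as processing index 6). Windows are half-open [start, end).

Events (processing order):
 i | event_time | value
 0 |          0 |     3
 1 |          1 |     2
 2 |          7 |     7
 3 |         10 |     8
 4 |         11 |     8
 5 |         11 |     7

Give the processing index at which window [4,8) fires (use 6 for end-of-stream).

i=0 t=0 v=3: → [0,4); WM=−∞
i=1 t=1 v=2: → [0,4); WM=−∞
i=2 t=7 v=7: → [4,8); WM=−∞
i=3 t=10 v=8: → [8,12); WM=8; [0,4) fires=3 [4,8) fires=7
i=4 t=11 v=8: → [8,12); WM=8
i=5 t=11 v=7: → [8,12); WM=8

3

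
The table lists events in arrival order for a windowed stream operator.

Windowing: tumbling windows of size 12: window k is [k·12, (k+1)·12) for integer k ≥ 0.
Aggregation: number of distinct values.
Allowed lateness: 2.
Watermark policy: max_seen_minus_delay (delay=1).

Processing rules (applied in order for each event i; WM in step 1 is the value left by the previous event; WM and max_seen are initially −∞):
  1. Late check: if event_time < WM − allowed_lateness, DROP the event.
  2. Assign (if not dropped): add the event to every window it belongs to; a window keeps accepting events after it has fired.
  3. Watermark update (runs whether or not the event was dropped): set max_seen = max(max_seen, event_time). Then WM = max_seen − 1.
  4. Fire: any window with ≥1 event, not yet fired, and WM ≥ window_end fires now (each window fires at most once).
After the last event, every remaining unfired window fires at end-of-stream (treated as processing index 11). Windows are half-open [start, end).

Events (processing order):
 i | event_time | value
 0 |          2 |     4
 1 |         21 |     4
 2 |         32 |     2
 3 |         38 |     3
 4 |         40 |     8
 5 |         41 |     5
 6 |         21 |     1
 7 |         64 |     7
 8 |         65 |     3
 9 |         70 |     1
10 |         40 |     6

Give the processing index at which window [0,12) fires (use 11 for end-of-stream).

i=0 t=2 v=4: → [0,12); WM=1
i=1 t=21 v=4: → [12,24); WM=20; [0,12) fires=1
i=2 t=32 v=2: → [24,36); WM=31; [12,24) fires=1
i=3 t=38 v=3: → [36,48); WM=37; [24,36) fires=1
i=4 t=40 v=8: → [36,48); WM=39
i=5 t=41 v=5: → [36,48); WM=40
i=6 t=21 v=1: DROP (t<40-2); WM=40
i=7 t=64 v=7: → [60,72); WM=63; [36,48) fires=3
i=8 t=65 v=3: → [60,72); WM=64
i=9 t=70 v=1: → [60,72); WM=69
i=10 t=40 v=6: DROP (t<69-2); WM=69

1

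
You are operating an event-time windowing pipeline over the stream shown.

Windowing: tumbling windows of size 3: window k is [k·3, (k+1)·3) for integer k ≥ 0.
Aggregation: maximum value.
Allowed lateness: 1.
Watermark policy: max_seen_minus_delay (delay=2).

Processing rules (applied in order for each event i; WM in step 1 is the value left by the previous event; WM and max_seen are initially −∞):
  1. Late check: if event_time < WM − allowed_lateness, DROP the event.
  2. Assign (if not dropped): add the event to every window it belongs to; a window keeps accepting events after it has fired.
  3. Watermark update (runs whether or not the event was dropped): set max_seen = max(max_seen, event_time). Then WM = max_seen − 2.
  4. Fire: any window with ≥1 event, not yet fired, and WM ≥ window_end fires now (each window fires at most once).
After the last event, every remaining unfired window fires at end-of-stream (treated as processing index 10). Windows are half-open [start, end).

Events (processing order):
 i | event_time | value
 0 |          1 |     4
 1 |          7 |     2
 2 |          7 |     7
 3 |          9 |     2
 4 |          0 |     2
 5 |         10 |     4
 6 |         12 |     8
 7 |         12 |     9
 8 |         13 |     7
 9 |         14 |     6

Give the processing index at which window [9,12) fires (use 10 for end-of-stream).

i=0 t=1 v=4: → [0,3); WM=-1
i=1 t=7 v=2: → [6,9); WM=5; [0,3) fires=4
i=2 t=7 v=7: → [6,9); WM=5
i=3 t=9 v=2: → [9,12); WM=7
i=4 t=0 v=2: DROP (t<7-1); WM=7
i=5 t=10 v=4: → [9,12); WM=8
i=6 t=12 v=8: → [12,15); WM=10; [6,9) fires=7
i=7 t=12 v=9: → [12,15); WM=10
i=8 t=13 v=7: → [12,15); WM=11
i=9 t=14 v=6: → [12,15); WM=12; [9,12) fires=4

9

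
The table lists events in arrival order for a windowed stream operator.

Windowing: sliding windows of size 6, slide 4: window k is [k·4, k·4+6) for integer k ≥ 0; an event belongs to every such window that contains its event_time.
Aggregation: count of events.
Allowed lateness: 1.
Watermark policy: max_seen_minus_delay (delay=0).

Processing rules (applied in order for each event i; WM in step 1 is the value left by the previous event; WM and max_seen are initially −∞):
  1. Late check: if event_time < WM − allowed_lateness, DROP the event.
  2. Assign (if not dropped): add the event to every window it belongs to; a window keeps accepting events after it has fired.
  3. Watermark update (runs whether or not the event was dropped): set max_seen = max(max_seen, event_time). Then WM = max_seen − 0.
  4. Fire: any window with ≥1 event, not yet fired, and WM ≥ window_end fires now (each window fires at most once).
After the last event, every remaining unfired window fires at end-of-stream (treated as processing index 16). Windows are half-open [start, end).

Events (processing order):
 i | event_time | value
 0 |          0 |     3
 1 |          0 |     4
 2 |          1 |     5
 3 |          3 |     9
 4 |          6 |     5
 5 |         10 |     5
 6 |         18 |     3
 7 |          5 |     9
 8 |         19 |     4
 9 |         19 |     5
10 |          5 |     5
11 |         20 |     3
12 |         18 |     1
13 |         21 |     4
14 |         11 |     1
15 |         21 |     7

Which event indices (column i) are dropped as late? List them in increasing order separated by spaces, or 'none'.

i=0 t=0 v=3: → [0,6); WM=0
i=1 t=0 v=4: → [0,6); WM=0
i=2 t=1 v=5: → [0,6); WM=1
i=3 t=3 v=9: → [0,6); WM=3
i=4 t=6 v=5: → [4,10); WM=6; [0,6) fires=4
i=5 t=10 v=5: → [8,14); WM=10; [4,10) fires=1
i=6 t=18 v=3: → [16,22); WM=18; [8,14) fires=1
i=7 t=5 v=9: DROP (t<18-1); WM=18
i=8 t=19 v=4: → [16,22); WM=19
i=9 t=19 v=5: → [16,22); WM=19
i=10 t=5 v=5: DROP (t<19-1); WM=19
i=11 t=20 v=3: → [20,26),[16,22); WM=20
i=12 t=18 v=1: DROP (t<20-1); WM=20
i=13 t=21 v=4: → [20,26),[16,22); WM=21
i=14 t=11 v=1: DROP (t<21-1); WM=21
i=15 t=21 v=7: → [20,26),[16,22); WM=21

7 10 12 14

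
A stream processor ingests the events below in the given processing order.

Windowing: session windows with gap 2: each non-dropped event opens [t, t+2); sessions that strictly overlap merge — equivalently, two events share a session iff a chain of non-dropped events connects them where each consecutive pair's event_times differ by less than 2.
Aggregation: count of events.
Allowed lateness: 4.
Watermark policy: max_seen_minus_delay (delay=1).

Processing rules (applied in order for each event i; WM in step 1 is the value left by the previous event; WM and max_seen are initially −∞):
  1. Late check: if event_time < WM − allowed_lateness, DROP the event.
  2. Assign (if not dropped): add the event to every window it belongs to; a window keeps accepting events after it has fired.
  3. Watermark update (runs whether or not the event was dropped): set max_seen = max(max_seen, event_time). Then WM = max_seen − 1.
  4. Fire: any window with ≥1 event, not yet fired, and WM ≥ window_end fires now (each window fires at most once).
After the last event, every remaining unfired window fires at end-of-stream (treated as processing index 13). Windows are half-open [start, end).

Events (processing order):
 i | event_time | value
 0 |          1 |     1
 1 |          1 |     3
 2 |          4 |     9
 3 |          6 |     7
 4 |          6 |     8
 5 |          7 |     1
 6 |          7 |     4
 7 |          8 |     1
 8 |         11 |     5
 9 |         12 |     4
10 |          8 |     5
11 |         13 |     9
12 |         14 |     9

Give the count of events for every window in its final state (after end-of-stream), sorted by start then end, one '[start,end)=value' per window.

i=0 t=1 v=1: → [1,3); WM=0
i=1 t=1 v=3: → [1,3); WM=0
i=2 t=4 v=9: → [4,6); WM=3
i=3 t=6 v=7: → [6,8); WM=5
i=4 t=6 v=8: → [6,8); WM=5
i=5 t=7 v=1: → [6,9); WM=6
i=6 t=7 v=4: → [6,9); WM=6
i=7 t=8 v=1: → [6,10); WM=7
i=8 t=11 v=5: → [11,13); WM=10
i=9 t=12 v=4: → [11,14); WM=11
i=10 t=8 v=5: → [6,10); WM=11
i=11 t=13 v=9: → [11,15); WM=12
i=12 t=14 v=9: → [11,16); WM=13

[1,3)=2 [4,6)=1 [6,10)=6 [11,16)=4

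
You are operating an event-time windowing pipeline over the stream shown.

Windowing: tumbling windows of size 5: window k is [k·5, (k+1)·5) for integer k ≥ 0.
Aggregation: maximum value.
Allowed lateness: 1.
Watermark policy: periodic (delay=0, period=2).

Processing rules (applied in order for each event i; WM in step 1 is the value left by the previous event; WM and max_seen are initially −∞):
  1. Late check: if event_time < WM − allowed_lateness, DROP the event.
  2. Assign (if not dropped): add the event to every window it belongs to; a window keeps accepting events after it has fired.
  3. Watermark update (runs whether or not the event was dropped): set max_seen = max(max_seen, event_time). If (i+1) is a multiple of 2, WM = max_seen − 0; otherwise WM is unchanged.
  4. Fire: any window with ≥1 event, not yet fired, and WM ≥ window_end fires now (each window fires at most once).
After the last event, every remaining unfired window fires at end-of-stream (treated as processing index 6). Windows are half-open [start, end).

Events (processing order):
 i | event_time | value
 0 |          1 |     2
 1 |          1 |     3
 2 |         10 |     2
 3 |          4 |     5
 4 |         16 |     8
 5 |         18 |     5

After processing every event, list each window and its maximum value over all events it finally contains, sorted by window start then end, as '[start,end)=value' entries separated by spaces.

[0,5)=5 [10,15)=2 [15,20)=8

i=0 t=1 v=2: → [0,5); WM=−∞
i=1 t=1 v=3: → [0,5); WM=1
i=2 t=10 v=2: → [10,15); WM=1
i=3 t=4 v=5: → [0,5); WM=10; [0,5) fires=5
i=4 t=16 v=8: → [15,20); WM=10
i=5 t=18 v=5: → [15,20); WM=18; [10,15) fires=2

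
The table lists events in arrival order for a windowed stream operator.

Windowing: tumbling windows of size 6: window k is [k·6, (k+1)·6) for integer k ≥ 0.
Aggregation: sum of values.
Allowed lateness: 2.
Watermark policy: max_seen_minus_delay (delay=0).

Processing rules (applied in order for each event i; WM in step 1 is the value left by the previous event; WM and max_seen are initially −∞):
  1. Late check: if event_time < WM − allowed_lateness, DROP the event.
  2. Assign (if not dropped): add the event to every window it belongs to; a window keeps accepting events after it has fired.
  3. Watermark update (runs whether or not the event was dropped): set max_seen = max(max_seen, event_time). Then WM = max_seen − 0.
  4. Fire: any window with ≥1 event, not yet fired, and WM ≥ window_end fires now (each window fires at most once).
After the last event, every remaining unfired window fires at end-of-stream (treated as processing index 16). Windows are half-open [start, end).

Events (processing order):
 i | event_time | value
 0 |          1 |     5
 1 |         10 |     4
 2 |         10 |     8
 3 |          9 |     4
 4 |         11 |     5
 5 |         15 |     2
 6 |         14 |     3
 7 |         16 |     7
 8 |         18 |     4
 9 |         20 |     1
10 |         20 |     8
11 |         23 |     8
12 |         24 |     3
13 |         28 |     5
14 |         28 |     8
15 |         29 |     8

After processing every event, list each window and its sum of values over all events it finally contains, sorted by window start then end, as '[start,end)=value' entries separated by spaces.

[0,6)=5 [6,12)=21 [12,18)=12 [18,24)=21 [24,30)=24

i=0 t=1 v=5: → [0,6); WM=1
i=1 t=10 v=4: → [6,12); WM=10; [0,6) fires=5
i=2 t=10 v=8: → [6,12); WM=10
i=3 t=9 v=4: → [6,12); WM=10
i=4 t=11 v=5: → [6,12); WM=11
i=5 t=15 v=2: → [12,18); WM=15; [6,12) fires=21
i=6 t=14 v=3: → [12,18); WM=15
i=7 t=16 v=7: → [12,18); WM=16
i=8 t=18 v=4: → [18,24); WM=18; [12,18) fires=12
i=9 t=20 v=1: → [18,24); WM=20
i=10 t=20 v=8: → [18,24); WM=20
i=11 t=23 v=8: → [18,24); WM=23
i=12 t=24 v=3: → [24,30); WM=24; [18,24) fires=21
i=13 t=28 v=5: → [24,30); WM=28
i=14 t=28 v=8: → [24,30); WM=28
i=15 t=29 v=8: → [24,30); WM=29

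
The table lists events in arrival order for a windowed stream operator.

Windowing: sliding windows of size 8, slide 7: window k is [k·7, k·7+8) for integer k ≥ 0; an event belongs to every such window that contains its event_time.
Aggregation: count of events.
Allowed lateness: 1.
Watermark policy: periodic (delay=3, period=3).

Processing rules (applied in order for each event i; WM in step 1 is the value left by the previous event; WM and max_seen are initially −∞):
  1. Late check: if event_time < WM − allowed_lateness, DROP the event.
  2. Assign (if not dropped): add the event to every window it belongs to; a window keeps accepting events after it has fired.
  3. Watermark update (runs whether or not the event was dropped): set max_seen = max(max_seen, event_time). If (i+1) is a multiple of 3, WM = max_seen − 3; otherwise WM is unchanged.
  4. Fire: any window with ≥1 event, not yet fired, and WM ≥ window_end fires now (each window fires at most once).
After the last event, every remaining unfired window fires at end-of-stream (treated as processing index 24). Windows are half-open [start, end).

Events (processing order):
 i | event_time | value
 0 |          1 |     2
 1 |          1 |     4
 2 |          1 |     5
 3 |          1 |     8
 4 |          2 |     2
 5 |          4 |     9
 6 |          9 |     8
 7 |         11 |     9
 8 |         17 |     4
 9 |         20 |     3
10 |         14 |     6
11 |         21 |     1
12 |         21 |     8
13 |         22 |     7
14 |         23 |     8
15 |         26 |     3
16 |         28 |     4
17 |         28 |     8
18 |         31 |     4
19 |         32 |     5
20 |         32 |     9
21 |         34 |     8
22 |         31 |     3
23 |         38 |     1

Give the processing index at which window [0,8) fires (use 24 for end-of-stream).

i=0 t=1 v=2: → [0,8); WM=−∞
i=1 t=1 v=4: → [0,8); WM=−∞
i=2 t=1 v=5: → [0,8); WM=-2
i=3 t=1 v=8: → [0,8); WM=-2
i=4 t=2 v=2: → [0,8); WM=-2
i=5 t=4 v=9: → [0,8); WM=1
i=6 t=9 v=8: → [7,15); WM=1
i=7 t=11 v=9: → [7,15); WM=1
i=8 t=17 v=4: → [14,22); WM=14; [0,8) fires=6
i=9 t=20 v=3: → [14,22); WM=14
i=10 t=14 v=6: → [14,22),[7,15); WM=14
i=11 t=21 v=1: → [21,29),[14,22); WM=18; [7,15) fires=3
i=12 t=21 v=8: → [21,29),[14,22); WM=18
i=13 t=22 v=7: → [21,29); WM=18
i=14 t=23 v=8: → [21,29); WM=20
i=15 t=26 v=3: → [21,29); WM=20
i=16 t=28 v=4: → [28,36),[21,29); WM=20
i=17 t=28 v=8: → [28,36),[21,29); WM=25; [14,22) fires=5
i=18 t=31 v=4: → [28,36); WM=25
i=19 t=32 v=5: → [28,36); WM=25
i=20 t=32 v=9: → [28,36); WM=29; [21,29) fires=7
i=21 t=34 v=8: → [28,36); WM=29
i=22 t=31 v=3: → [28,36); WM=29
i=23 t=38 v=1: → [35,43); WM=35

8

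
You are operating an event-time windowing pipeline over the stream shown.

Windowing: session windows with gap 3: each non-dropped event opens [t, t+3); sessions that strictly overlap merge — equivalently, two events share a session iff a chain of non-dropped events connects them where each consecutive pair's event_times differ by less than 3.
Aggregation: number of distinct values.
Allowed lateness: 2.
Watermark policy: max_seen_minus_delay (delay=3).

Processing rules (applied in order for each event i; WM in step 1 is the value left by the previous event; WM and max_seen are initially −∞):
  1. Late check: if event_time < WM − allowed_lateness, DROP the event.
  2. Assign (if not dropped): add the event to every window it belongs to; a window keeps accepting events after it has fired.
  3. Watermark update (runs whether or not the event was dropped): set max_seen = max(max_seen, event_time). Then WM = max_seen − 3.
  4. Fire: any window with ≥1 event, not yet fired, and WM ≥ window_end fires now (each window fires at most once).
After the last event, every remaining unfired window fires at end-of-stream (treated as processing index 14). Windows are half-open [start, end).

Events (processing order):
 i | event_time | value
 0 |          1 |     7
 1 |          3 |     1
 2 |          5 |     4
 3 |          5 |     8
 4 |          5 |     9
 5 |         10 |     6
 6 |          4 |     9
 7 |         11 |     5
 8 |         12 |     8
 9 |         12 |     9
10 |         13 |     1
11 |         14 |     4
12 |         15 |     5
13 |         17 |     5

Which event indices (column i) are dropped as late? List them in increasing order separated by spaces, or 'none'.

6

i=0 t=1 v=7: → [1,4); WM=-2
i=1 t=3 v=1: → [1,6); WM=0
i=2 t=5 v=4: → [1,8); WM=2
i=3 t=5 v=8: → [1,8); WM=2
i=4 t=5 v=9: → [1,8); WM=2
i=5 t=10 v=6: → [10,13); WM=7
i=6 t=4 v=9: DROP (t<7-2); WM=7
i=7 t=11 v=5: → [10,14); WM=8
i=8 t=12 v=8: → [10,15); WM=9
i=9 t=12 v=9: → [10,15); WM=9
i=10 t=13 v=1: → [10,16); WM=10
i=11 t=14 v=4: → [10,17); WM=11
i=12 t=15 v=5: → [10,18); WM=12
i=13 t=17 v=5: → [10,20); WM=14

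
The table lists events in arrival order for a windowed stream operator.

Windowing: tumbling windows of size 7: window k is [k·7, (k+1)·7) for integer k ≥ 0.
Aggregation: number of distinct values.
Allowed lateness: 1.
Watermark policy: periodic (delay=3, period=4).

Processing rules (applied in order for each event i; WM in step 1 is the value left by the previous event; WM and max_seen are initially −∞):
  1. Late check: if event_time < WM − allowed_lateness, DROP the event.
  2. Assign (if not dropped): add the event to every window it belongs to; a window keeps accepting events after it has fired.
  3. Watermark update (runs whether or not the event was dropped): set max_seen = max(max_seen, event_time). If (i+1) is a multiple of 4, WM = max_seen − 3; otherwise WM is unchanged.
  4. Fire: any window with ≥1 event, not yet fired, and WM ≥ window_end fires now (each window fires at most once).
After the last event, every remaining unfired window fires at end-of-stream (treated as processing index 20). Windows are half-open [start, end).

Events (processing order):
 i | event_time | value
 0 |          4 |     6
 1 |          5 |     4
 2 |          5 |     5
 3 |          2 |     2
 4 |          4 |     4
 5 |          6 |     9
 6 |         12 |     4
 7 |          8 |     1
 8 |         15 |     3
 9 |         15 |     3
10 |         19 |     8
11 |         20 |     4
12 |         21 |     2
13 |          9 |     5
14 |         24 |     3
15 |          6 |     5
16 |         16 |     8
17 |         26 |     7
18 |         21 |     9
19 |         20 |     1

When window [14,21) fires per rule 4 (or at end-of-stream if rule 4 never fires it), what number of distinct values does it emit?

i=0 t=4 v=6: → [0,7); WM=−∞
i=1 t=5 v=4: → [0,7); WM=−∞
i=2 t=5 v=5: → [0,7); WM=−∞
i=3 t=2 v=2: → [0,7); WM=2
i=4 t=4 v=4: → [0,7); WM=2
i=5 t=6 v=9: → [0,7); WM=2
i=6 t=12 v=4: → [7,14); WM=2
i=7 t=8 v=1: → [7,14); WM=9; [0,7) fires=5
i=8 t=15 v=3: → [14,21); WM=9
i=9 t=15 v=3: → [14,21); WM=9
i=10 t=19 v=8: → [14,21); WM=9
i=11 t=20 v=4: → [14,21); WM=17; [7,14) fires=2
i=12 t=21 v=2: → [21,28); WM=17
i=13 t=9 v=5: DROP (t<17-1); WM=17
i=14 t=24 v=3: → [21,28); WM=17
i=15 t=6 v=5: DROP (t<17-1); WM=21; [14,21) fires=3
i=16 t=16 v=8: DROP (t<21-1); WM=21
i=17 t=26 v=7: → [21,28); WM=21
i=18 t=21 v=9: → [21,28); WM=21
i=19 t=20 v=1: → [14,21); WM=23

3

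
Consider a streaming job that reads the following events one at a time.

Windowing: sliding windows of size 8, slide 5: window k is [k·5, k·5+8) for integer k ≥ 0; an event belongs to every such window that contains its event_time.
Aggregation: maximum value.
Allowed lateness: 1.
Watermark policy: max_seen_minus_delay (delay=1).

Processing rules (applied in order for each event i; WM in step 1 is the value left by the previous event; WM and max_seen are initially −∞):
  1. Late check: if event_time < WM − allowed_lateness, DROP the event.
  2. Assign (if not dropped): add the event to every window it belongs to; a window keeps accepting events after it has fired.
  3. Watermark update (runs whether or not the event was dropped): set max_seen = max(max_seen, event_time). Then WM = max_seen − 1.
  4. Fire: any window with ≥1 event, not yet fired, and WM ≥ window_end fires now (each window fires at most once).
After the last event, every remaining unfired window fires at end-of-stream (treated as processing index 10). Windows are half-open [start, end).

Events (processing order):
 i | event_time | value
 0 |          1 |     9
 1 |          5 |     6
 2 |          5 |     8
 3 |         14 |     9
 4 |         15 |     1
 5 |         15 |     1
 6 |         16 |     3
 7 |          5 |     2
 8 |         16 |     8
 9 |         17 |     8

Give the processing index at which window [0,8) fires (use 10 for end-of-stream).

i=0 t=1 v=9: → [0,8); WM=0
i=1 t=5 v=6: → [5,13),[0,8); WM=4
i=2 t=5 v=8: → [5,13),[0,8); WM=4
i=3 t=14 v=9: → [10,18); WM=13; [0,8) fires=9 [5,13) fires=8
i=4 t=15 v=1: → [15,23),[10,18); WM=14
i=5 t=15 v=1: → [15,23),[10,18); WM=14
i=6 t=16 v=3: → [15,23),[10,18); WM=15
i=7 t=5 v=2: DROP (t<15-1); WM=15
i=8 t=16 v=8: → [15,23),[10,18); WM=15
i=9 t=17 v=8: → [15,23),[10,18); WM=16

3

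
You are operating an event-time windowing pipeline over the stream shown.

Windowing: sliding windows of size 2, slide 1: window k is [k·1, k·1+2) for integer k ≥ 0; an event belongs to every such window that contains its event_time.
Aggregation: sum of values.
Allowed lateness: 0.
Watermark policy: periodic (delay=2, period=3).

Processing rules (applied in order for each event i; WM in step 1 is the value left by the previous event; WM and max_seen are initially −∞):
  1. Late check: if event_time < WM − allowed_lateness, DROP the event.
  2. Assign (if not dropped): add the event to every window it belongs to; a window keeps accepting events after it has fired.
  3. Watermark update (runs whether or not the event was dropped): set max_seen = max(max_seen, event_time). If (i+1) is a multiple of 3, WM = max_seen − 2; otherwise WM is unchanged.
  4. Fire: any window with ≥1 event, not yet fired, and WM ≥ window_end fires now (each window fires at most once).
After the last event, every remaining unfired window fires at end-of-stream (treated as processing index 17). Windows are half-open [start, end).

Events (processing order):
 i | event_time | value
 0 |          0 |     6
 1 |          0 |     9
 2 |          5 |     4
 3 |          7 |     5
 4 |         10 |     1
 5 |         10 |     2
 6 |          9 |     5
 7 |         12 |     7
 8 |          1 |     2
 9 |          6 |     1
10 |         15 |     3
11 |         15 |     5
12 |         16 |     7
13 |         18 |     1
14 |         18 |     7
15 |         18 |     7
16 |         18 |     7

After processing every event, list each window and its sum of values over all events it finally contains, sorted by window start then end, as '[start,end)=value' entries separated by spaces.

[0,2)=15 [4,6)=4 [5,7)=4 [6,8)=5 [7,9)=5 [8,10)=5 [9,11)=8 [10,12)=3 [11,13)=7 [12,14)=7 [14,16)=8 [15,17)=15 [16,18)=7 [17,19)=22 [18,20)=22

i=0 t=0 v=6: → [0,2); WM=−∞
i=1 t=0 v=9: → [0,2); WM=−∞
i=2 t=5 v=4: → [5,7),[4,6); WM=3; [0,2) fires=15
i=3 t=7 v=5: → [7,9),[6,8); WM=3
i=4 t=10 v=1: → [10,12),[9,11); WM=3
i=5 t=10 v=2: → [10,12),[9,11); WM=8; [4,6) fires=4 [5,7) fires=4 [6,8) fires=5
i=6 t=9 v=5: → [9,11),[8,10); WM=8
i=7 t=12 v=7: → [12,14),[11,13); WM=8
i=8 t=1 v=2: DROP (t<8-0); WM=10; [7,9) fires=5 [8,10) fires=5
i=9 t=6 v=1: DROP (t<10-0); WM=10
i=10 t=15 v=3: → [15,17),[14,16); WM=10
i=11 t=15 v=5: → [15,17),[14,16); WM=13; [9,11) fires=8 [10,12) fires=3 [11,13) fires=7
i=12 t=16 v=7: → [16,18),[15,17); WM=13
i=13 t=18 v=1: → [18,20),[17,19); WM=13
i=14 t=18 v=7: → [18,20),[17,19); WM=16; [12,14) fires=7 [14,16) fires=8
i=15 t=18 v=7: → [18,20),[17,19); WM=16
i=16 t=18 v=7: → [18,20),[17,19); WM=16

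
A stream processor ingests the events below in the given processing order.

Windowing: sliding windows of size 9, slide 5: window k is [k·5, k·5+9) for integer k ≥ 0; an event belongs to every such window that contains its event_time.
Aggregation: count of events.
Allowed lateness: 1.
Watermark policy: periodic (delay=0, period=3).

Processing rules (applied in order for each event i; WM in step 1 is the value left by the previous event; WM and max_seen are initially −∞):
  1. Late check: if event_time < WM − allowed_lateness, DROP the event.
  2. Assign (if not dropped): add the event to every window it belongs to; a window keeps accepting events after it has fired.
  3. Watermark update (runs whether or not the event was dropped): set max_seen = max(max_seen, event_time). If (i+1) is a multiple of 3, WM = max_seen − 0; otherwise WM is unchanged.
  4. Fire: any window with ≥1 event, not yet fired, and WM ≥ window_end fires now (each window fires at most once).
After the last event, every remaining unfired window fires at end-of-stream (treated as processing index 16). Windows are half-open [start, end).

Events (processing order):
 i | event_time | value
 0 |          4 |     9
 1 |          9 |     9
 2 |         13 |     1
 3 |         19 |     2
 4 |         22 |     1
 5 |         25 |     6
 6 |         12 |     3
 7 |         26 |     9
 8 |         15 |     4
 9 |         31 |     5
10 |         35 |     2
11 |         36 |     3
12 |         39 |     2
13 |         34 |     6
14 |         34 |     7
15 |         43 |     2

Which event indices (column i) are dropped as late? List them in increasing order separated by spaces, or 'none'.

6 8 13 14

i=0 t=4 v=9: → [0,9); WM=−∞
i=1 t=9 v=9: → [5,14); WM=−∞
i=2 t=13 v=1: → [10,19),[5,14); WM=13; [0,9) fires=1
i=3 t=19 v=2: → [15,24); WM=13
i=4 t=22 v=1: → [20,29),[15,24); WM=13
i=5 t=25 v=6: → [25,34),[20,29); WM=25; [5,14) fires=2 [10,19) fires=1 [15,24) fires=2
i=6 t=12 v=3: DROP (t<25-1); WM=25
i=7 t=26 v=9: → [25,34),[20,29); WM=25
i=8 t=15 v=4: DROP (t<25-1); WM=26
i=9 t=31 v=5: → [30,39),[25,34); WM=26
i=10 t=35 v=2: → [35,44),[30,39); WM=26
i=11 t=36 v=3: → [35,44),[30,39); WM=36; [20,29) fires=3 [25,34) fires=3
i=12 t=39 v=2: → [35,44); WM=36
i=13 t=34 v=6: DROP (t<36-1); WM=36
i=14 t=34 v=7: DROP (t<36-1); WM=39; [30,39) fires=3
i=15 t=43 v=2: → [40,49),[35,44); WM=39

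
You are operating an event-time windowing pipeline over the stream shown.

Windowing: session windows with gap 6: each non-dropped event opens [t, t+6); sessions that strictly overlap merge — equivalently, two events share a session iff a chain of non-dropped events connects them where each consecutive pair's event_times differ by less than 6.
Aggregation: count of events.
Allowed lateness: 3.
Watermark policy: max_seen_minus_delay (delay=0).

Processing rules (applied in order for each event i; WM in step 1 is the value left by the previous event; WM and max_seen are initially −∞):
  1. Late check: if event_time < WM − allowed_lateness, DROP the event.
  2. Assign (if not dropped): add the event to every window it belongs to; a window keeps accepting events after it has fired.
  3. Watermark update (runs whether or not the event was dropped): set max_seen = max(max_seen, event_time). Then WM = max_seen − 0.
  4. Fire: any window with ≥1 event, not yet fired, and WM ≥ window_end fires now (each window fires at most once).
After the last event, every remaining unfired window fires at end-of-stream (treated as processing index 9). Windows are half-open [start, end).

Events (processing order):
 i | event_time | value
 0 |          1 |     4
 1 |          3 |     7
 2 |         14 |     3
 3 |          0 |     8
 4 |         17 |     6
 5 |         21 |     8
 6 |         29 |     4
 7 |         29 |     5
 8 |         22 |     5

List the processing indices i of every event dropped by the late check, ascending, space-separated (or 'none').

i=0 t=1 v=4: → [1,7); WM=1
i=1 t=3 v=7: → [1,9); WM=3
i=2 t=14 v=3: → [14,20); WM=14
i=3 t=0 v=8: DROP (t<14-3); WM=14
i=4 t=17 v=6: → [14,23); WM=17
i=5 t=21 v=8: → [14,27); WM=21
i=6 t=29 v=4: → [29,35); WM=29
i=7 t=29 v=5: → [29,35); WM=29
i=8 t=22 v=5: DROP (t<29-3); WM=29

3 8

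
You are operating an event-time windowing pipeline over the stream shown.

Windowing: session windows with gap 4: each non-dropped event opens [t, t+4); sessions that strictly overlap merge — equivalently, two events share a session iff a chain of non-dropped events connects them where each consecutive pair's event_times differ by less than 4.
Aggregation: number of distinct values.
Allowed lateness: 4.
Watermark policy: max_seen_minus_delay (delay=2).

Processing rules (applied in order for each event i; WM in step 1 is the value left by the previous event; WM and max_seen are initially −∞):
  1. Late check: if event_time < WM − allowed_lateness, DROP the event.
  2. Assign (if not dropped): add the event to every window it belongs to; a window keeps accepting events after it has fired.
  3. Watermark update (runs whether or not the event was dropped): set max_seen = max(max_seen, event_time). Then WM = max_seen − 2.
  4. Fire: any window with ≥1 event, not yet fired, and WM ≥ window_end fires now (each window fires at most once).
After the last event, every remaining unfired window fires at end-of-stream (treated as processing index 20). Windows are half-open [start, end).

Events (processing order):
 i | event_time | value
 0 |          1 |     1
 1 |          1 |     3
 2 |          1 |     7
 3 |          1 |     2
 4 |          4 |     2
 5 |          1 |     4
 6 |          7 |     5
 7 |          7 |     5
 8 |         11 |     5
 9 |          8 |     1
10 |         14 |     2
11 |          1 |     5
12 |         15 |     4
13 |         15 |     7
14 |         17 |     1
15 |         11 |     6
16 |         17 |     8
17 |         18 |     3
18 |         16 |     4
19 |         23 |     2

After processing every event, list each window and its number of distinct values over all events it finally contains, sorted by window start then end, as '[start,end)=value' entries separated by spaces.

i=0 t=1 v=1: → [1,5); WM=-1
i=1 t=1 v=3: → [1,5); WM=-1
i=2 t=1 v=7: → [1,5); WM=-1
i=3 t=1 v=2: → [1,5); WM=-1
i=4 t=4 v=2: → [1,8); WM=2
i=5 t=1 v=4: → [1,8); WM=2
i=6 t=7 v=5: → [1,11); WM=5
i=7 t=7 v=5: → [1,11); WM=5
i=8 t=11 v=5: → [11,15); WM=9
i=9 t=8 v=1: → [1,15); WM=9
i=10 t=14 v=2: → [1,18); WM=12
i=11 t=1 v=5: DROP (t<12-4); WM=12
i=12 t=15 v=4: → [1,19); WM=13
i=13 t=15 v=7: → [1,19); WM=13
i=14 t=17 v=1: → [1,21); WM=15
i=15 t=11 v=6: → [1,21); WM=15
i=16 t=17 v=8: → [1,21); WM=15
i=17 t=18 v=3: → [1,22); WM=16
i=18 t=16 v=4: → [1,22); WM=16
i=19 t=23 v=2: → [23,27); WM=21

[1,22)=8 [23,27)=1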